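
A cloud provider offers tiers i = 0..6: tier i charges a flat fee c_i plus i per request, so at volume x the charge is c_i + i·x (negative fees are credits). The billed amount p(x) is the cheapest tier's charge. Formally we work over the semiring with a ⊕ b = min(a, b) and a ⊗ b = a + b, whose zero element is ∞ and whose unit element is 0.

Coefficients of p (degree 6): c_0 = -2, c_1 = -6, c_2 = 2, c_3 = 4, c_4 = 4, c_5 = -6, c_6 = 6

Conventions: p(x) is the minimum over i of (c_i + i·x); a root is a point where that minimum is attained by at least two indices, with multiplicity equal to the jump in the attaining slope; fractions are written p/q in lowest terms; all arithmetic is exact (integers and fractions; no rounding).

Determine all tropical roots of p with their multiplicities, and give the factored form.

hull edge (i=0, c=-2) to (i=1, c=-6): slope -4, span 1
hull edge (i=1, c=-6) to (i=5, c=-6): slope 0, span 4
hull edge (i=5, c=-6) to (i=6, c=6): slope 12, span 1
Factored form: p(x) = 6 ⊗ (x ⊕ (-12)) ⊗ (x ⊕ 0) ⊗ (x ⊕ 0) ⊗ (x ⊕ 0) ⊗ (x ⊕ 0) ⊗ (x ⊕ 4)
Answer: roots = -12 (mult 1), 0 (mult 4), 4 (mult 1)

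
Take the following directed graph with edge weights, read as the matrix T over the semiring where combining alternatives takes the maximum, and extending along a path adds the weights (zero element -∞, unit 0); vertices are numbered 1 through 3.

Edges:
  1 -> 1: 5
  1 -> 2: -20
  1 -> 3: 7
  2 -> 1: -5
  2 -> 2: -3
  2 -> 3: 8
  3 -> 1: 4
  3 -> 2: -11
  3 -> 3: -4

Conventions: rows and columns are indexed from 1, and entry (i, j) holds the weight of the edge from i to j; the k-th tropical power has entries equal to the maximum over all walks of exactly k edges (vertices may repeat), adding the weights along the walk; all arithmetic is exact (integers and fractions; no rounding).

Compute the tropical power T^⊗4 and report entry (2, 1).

T^⊗2:
  [11, -4, 12]
  [12, -3, 5]
  [9, -14, 11]
T^⊗3:
  [16, 1, 18]
  [17, -6, 19]
  [15, 0, 16]
T^⊗4:
  [22, 7, 23]
  [23, 8, 24]
  [20, 5, 22]
Key observation: the optimum is the walk 2->3->1->3->1, with weight 8 + 4 + 7 + 4 = 23.
Optimal value attained by: walk 2->3->1->3->1.
Answer: (T^⊗4)[2][1] = 23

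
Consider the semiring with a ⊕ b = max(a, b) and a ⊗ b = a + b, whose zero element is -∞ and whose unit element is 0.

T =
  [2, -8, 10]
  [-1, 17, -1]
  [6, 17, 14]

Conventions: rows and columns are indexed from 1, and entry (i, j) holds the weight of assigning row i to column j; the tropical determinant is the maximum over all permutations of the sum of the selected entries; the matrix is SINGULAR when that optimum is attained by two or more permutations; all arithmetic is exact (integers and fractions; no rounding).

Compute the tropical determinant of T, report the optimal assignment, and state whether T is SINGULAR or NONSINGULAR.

σ = (1, 2, 3): 2 + 17 + 14 = 33
σ = (1, 3, 2): 2 + (-1) + 17 = 18
σ = (2, 1, 3): (-8) + (-1) + 14 = 5
σ = (2, 3, 1): (-8) + (-1) + 6 = -3
σ = (3, 1, 2): 10 + (-1) + 17 = 26
σ = (3, 2, 1): 10 + 17 + 6 = 33
Optimal value attained by: σ = (1, 2, 3).
Answer: det⊕(T) = 33; verdict: SINGULAR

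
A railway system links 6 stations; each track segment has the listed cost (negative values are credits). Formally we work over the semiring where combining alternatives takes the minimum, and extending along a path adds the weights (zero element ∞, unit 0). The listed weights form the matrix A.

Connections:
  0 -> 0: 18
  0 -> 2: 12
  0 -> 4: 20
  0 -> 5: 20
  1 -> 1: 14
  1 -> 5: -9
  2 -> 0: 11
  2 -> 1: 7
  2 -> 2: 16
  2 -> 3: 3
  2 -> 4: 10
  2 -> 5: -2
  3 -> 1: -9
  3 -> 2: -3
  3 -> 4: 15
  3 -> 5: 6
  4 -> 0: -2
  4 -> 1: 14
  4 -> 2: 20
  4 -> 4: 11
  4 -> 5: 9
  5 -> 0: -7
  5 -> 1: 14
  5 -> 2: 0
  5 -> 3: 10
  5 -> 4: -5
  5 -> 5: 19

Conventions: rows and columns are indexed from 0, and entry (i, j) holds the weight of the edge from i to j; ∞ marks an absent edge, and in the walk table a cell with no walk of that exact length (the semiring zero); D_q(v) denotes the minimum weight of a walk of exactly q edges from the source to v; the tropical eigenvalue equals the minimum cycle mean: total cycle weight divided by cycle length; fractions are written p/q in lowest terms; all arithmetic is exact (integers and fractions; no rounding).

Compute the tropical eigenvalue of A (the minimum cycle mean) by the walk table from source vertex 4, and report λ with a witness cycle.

q=0: [∞, ∞, ∞, ∞, 0, ∞]
q=1: [-2, 14, 20, ∞, 11, 9]
q=2: [2, 23, 9, 19, 4, 5]
q=3: [-2, 10, 5, 12, 0, 7]
q=4: [-2, 3, 7, 8, 2, 1]
q=5: [-6, -1, 1, 10, -4, -6]
q=6: [-13, 1, -6, 4, -11, -10]
Optimal cycle mean attained by: cycle 1->5->2->3->1, total (-9) + 0 + 3 + (-9), length 4.
Answer: λ = -15/4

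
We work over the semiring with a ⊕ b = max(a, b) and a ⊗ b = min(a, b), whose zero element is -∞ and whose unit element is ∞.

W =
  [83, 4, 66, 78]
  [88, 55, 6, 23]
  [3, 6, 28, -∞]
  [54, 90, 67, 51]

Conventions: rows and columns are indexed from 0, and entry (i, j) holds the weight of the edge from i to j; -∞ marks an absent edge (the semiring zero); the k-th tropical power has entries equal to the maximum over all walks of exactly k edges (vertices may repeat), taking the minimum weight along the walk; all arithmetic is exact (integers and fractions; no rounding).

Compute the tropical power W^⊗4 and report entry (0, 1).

W^⊗2:
  [83, 78, 67, 78]
  [83, 55, 66, 78]
  [6, 6, 28, 6]
  [88, 55, 54, 54]
W^⊗3:
  [83, 78, 67, 78]
  [83, 78, 67, 78]
  [6, 6, 28, 6]
  [83, 55, 66, 78]
W^⊗4:
  [83, 78, 67, 78]
  [83, 78, 67, 78]
  [6, 6, 28, 6]
  [83, 78, 67, 78]
Key observation: the optimum is the walk 0->0->0->3->1, with weight 83 min 83 min 78 min 90 = 78.
Optimal value attained by: walk 0->0->0->3->1.
Answer: (W^⊗4)[0][1] = 78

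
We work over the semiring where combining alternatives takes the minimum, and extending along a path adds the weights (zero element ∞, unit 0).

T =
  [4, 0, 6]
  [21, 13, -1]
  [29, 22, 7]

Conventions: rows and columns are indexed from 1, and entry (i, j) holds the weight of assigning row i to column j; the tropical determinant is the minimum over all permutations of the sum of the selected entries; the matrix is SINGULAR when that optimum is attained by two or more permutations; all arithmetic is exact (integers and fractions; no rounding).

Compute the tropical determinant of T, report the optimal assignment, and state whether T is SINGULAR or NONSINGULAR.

σ = (1, 2, 3): 4 + 13 + 7 = 24
σ = (1, 3, 2): 4 + (-1) + 22 = 25
σ = (2, 1, 3): 0 + 21 + 7 = 28
σ = (2, 3, 1): 0 + (-1) + 29 = 28
σ = (3, 1, 2): 6 + 21 + 22 = 49
σ = (3, 2, 1): 6 + 13 + 29 = 48
Optimal value attained by: σ = (1, 2, 3).
Answer: det⊕(T) = 24; verdict: NONSINGULAR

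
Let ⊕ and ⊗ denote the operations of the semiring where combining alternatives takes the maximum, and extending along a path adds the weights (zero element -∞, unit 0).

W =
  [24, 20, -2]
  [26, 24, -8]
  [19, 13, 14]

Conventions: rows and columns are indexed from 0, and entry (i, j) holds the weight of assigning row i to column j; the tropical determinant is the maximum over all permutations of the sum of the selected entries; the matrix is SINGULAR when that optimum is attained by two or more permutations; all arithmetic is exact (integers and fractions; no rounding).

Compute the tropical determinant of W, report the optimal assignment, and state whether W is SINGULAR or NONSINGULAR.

σ = (0, 1, 2): 24 + 24 + 14 = 62
σ = (0, 2, 1): 24 + (-8) + 13 = 29
σ = (1, 0, 2): 20 + 26 + 14 = 60
σ = (1, 2, 0): 20 + (-8) + 19 = 31
σ = (2, 0, 1): (-2) + 26 + 13 = 37
σ = (2, 1, 0): (-2) + 24 + 19 = 41
Optimal value attained by: σ = (0, 1, 2).
Answer: det⊕(W) = 62; verdict: NONSINGULAR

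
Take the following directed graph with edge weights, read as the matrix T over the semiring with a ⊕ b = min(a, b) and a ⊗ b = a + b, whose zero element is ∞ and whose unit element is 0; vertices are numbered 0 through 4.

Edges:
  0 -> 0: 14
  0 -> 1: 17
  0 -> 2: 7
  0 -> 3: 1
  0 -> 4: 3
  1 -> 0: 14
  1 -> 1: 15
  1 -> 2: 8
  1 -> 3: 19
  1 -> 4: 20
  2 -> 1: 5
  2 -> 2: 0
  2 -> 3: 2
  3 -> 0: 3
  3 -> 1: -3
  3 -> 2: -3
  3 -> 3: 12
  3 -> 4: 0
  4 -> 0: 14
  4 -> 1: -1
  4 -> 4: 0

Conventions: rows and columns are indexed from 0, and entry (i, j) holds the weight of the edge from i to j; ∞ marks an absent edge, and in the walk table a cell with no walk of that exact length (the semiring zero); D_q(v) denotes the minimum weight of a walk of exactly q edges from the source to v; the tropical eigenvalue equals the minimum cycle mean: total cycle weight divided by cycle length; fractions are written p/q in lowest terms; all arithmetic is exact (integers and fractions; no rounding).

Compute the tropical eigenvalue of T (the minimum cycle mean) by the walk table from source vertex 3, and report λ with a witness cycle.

q=0: [∞, ∞, ∞, 0, ∞]
q=1: [3, -3, -3, 12, 0]
q=2: [11, -1, -3, -1, 0]
q=3: [2, -4, -4, -1, -1]
q=4: [2, -4, -4, -2, -1]
q=5: [1, -5, -5, -2, -2]
Optimal cycle mean attained by: cycle 2->3->2, total 2 + (-3), length 2.
Answer: λ = -1/2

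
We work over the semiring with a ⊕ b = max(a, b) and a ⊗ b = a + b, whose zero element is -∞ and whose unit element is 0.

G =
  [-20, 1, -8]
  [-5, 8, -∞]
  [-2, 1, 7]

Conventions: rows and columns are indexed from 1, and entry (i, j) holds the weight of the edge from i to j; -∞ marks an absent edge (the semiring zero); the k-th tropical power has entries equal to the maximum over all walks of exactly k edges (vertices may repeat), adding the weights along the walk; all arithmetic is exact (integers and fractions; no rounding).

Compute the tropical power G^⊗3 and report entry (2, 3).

G^⊗2:
  [-4, 9, -1]
  [3, 16, -13]
  [5, 9, 14]
G^⊗3:
  [4, 17, 6]
  [11, 24, -5]
  [12, 17, 21]
Key observation: the optimum is the walk 2->2->1->3, with weight 8 + (-5) + (-8) = -5.
Optimal value attained by: walk 2->2->1->3.
Answer: (G^⊗3)[2][3] = -5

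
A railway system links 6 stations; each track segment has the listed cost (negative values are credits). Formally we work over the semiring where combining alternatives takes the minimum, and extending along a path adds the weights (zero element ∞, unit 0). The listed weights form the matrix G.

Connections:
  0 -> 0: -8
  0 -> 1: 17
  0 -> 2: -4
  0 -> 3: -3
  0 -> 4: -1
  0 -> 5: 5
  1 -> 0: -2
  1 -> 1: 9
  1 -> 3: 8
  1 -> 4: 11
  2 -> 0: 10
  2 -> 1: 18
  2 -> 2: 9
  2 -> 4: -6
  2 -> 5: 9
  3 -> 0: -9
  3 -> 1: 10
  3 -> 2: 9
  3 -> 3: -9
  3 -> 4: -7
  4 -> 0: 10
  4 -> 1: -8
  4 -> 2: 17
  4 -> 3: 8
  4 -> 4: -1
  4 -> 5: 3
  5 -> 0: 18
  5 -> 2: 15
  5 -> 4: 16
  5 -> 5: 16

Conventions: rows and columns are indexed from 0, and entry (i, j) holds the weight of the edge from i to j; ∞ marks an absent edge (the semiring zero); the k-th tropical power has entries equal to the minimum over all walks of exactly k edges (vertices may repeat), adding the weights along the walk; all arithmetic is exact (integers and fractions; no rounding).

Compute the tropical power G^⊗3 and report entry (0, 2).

G^⊗2:
  [-16, -9, -12, -12, -10, -3]
  [-10, 3, -6, -5, -3, 3]
  [2, -14, 6, 2, -7, -3]
  [-18, -15, -13, -18, -16, -4]
  [-10, -9, 6, -1, -2, 2]
  [10, 8, 14, 15, 9, 19]
G^⊗3:
  [-24, -18, -20, -21, -19, -11]
  [-18, -11, -14, -14, -12, -5]
  [-16, -15, -2, -7, -8, -4]
  [-27, -24, -22, -27, -25, -13]
  [-18, -10, -14, -13, -11, -5]
  [2, 1, 6, 6, 8, 12]
Key observation: the optimum is the walk 0->0->0->2, with weight (-8) + (-8) + (-4) = -20.
Optimal value attained by: walk 0->0->0->2.
Answer: (G^⊗3)[0][2] = -20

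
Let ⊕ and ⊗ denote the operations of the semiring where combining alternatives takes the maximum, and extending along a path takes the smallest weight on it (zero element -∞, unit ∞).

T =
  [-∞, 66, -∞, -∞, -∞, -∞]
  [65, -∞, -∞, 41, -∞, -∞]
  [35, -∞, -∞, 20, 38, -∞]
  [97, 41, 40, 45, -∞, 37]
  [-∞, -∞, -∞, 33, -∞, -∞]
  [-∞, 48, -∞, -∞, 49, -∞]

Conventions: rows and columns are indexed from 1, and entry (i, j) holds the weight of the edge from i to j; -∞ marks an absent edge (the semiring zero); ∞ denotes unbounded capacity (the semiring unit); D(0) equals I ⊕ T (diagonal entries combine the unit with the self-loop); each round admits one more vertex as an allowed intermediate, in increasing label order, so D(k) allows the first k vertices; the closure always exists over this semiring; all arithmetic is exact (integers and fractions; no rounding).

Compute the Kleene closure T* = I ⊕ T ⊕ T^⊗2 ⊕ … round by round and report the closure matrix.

D(0):
  [∞, 66, -∞, -∞, -∞, -∞]
  [65, ∞, -∞, 41, -∞, -∞]
  [35, -∞, ∞, 20, 38, -∞]
  [97, 41, 40, ∞, -∞, 37]
  [-∞, -∞, -∞, 33, ∞, -∞]
  [-∞, 48, -∞, -∞, 49, ∞]
D(1):
  [∞, 66, -∞, -∞, -∞, -∞]
  [65, ∞, -∞, 41, -∞, -∞]
  [35, 35, ∞, 20, 38, -∞]
  [97, 66, 40, ∞, -∞, 37]
  [-∞, -∞, -∞, 33, ∞, -∞]
  [-∞, 48, -∞, -∞, 49, ∞]
D(2):
  [∞, 66, -∞, 41, -∞, -∞]
  [65, ∞, -∞, 41, -∞, -∞]
  [35, 35, ∞, 35, 38, -∞]
  [97, 66, 40, ∞, -∞, 37]
  [-∞, -∞, -∞, 33, ∞, -∞]
  [48, 48, -∞, 41, 49, ∞]
D(3):
  [∞, 66, -∞, 41, -∞, -∞]
  [65, ∞, -∞, 41, -∞, -∞]
  [35, 35, ∞, 35, 38, -∞]
  [97, 66, 40, ∞, 38, 37]
  [-∞, -∞, -∞, 33, ∞, -∞]
  [48, 48, -∞, 41, 49, ∞]
D(4):
  [∞, 66, 40, 41, 38, 37]
  [65, ∞, 40, 41, 38, 37]
  [35, 35, ∞, 35, 38, 35]
  [97, 66, 40, ∞, 38, 37]
  [33, 33, 33, 33, ∞, 33]
  [48, 48, 40, 41, 49, ∞]
D(5):
  [∞, 66, 40, 41, 38, 37]
  [65, ∞, 40, 41, 38, 37]
  [35, 35, ∞, 35, 38, 35]
  [97, 66, 40, ∞, 38, 37]
  [33, 33, 33, 33, ∞, 33]
  [48, 48, 40, 41, 49, ∞]
D(6):
  [∞, 66, 40, 41, 38, 37]
  [65, ∞, 40, 41, 38, 37]
  [35, 35, ∞, 35, 38, 35]
  [97, 66, 40, ∞, 38, 37]
  [33, 33, 33, 33, ∞, 33]
  [48, 48, 40, 41, 49, ∞]
Answer: T* = [[∞, 66, 40, 41, 38, 37], [65, ∞, 40, 41, 38, 37], [35, 35, ∞, 35, 38, 35], [97, 66, 40, ∞, 38, 37], [33, 33, 33, 33, ∞, 33], [48, 48, 40, 41, 49, ∞]]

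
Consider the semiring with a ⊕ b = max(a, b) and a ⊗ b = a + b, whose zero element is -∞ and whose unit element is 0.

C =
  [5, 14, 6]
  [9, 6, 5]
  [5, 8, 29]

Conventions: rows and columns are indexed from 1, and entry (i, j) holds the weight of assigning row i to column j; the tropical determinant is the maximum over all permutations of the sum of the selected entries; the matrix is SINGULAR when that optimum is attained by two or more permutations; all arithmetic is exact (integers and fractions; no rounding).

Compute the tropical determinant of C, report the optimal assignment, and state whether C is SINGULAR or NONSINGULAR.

σ = (1, 2, 3): 5 + 6 + 29 = 40
σ = (1, 3, 2): 5 + 5 + 8 = 18
σ = (2, 1, 3): 14 + 9 + 29 = 52
σ = (2, 3, 1): 14 + 5 + 5 = 24
σ = (3, 1, 2): 6 + 9 + 8 = 23
σ = (3, 2, 1): 6 + 6 + 5 = 17
Optimal value attained by: σ = (2, 1, 3).
Answer: det⊕(C) = 52; verdict: NONSINGULAR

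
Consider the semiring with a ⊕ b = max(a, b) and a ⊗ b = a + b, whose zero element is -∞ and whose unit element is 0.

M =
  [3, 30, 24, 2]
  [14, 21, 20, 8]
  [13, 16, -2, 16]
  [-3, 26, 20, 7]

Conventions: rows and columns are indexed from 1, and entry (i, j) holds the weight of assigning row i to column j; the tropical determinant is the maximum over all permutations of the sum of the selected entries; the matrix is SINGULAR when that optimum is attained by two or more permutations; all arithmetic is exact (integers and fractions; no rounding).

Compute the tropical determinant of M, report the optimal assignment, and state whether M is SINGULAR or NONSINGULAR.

σ = (1, 2, 3, 4): 3 + 21 + (-2) + 7 = 29
σ = (1, 2, 4, 3): 3 + 21 + 16 + 20 = 60
σ = (1, 3, 2, 4): 3 + 20 + 16 + 7 = 46
σ = (1, 3, 4, 2): 3 + 20 + 16 + 26 = 65
σ = (1, 4, 2, 3): 3 + 8 + 16 + 20 = 47
σ = (1, 4, 3, 2): 3 + 8 + (-2) + 26 = 35
σ = (2, 1, 3, 4): 30 + 14 + (-2) + 7 = 49
σ = (2, 1, 4, 3): 30 + 14 + 16 + 20 = 80
σ = (2, 3, 1, 4): 30 + 20 + 13 + 7 = 70
σ = (2, 3, 4, 1): 30 + 20 + 16 + (-3) = 63
σ = (2, 4, 1, 3): 30 + 8 + 13 + 20 = 71
σ = (2, 4, 3, 1): 30 + 8 + (-2) + (-3) = 33
σ = (3, 1, 2, 4): 24 + 14 + 16 + 7 = 61
σ = (3, 1, 4, 2): 24 + 14 + 16 + 26 = 80
σ = (3, 2, 1, 4): 24 + 21 + 13 + 7 = 65
σ = (3, 2, 4, 1): 24 + 21 + 16 + (-3) = 58
σ = (3, 4, 1, 2): 24 + 8 + 13 + 26 = 71
σ = (3, 4, 2, 1): 24 + 8 + 16 + (-3) = 45
σ = (4, 1, 2, 3): 2 + 14 + 16 + 20 = 52
σ = (4, 1, 3, 2): 2 + 14 + (-2) + 26 = 40
σ = (4, 2, 1, 3): 2 + 21 + 13 + 20 = 56
σ = (4, 2, 3, 1): 2 + 21 + (-2) + (-3) = 18
σ = (4, 3, 1, 2): 2 + 20 + 13 + 26 = 61
σ = (4, 3, 2, 1): 2 + 20 + 16 + (-3) = 35
Optimal value attained by: σ = (2, 1, 4, 3).
Answer: det⊕(M) = 80; verdict: SINGULAR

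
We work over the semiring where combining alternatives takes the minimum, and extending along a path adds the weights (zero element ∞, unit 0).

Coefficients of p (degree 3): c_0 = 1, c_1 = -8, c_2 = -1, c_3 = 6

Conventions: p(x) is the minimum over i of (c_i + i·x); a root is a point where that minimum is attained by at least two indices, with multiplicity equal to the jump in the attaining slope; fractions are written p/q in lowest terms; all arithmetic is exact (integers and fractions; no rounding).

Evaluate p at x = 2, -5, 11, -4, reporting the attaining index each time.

p(2) = min(1+0·2=1, -8+1·2=-6, -1+2·2=3, 6+3·2=12) = -6 (attained by i=1)
p(-5) = min(1+0·(-5)=1, -8+1·(-5)=-13, -1+2·(-5)=-11, 6+3·(-5)=-9) = -13 (attained by i=1)
p(11) = min(1+0·11=1, -8+1·11=3, -1+2·11=21, 6+3·11=39) = 1 (attained by i=0)
p(-4) = min(1+0·(-4)=1, -8+1·(-4)=-12, -1+2·(-4)=-9, 6+3·(-4)=-6) = -12 (attained by i=1)
Answer: p(2) = -6; p(-5) = -13; p(11) = 1; p(-4) = -12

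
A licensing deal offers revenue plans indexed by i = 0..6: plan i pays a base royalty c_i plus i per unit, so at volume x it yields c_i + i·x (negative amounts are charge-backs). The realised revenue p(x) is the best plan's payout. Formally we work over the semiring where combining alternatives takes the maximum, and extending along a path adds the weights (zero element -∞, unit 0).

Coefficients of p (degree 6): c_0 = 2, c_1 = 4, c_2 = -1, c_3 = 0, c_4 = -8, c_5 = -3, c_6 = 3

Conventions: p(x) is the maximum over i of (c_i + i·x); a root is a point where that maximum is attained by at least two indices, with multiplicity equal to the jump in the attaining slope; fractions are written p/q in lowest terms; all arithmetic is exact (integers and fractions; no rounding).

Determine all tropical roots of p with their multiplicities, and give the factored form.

hull edge (i=0, c=2) to (i=1, c=4): slope 2, span 1
hull edge (i=1, c=4) to (i=6, c=3): slope -1/5, span 5
Factored form: p(x) = 3 ⊗ (x ⊕ (-2)) ⊗ (x ⊕ 1/5) ⊗ (x ⊕ 1/5) ⊗ (x ⊕ 1/5) ⊗ (x ⊕ 1/5) ⊗ (x ⊕ 1/5)
Answer: roots = -2 (mult 1), 1/5 (mult 5)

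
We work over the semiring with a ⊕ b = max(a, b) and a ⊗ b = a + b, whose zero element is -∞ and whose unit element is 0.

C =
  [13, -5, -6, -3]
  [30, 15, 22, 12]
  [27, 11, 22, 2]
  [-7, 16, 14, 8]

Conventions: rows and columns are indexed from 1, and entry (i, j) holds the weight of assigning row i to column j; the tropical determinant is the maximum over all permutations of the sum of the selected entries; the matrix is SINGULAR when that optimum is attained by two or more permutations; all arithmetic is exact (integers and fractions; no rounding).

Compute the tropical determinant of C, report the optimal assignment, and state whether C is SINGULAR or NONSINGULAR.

σ = (1, 2, 3, 4): 13 + 15 + 22 + 8 = 58
σ = (1, 2, 4, 3): 13 + 15 + 2 + 14 = 44
σ = (1, 3, 2, 4): 13 + 22 + 11 + 8 = 54
σ = (1, 3, 4, 2): 13 + 22 + 2 + 16 = 53
σ = (1, 4, 2, 3): 13 + 12 + 11 + 14 = 50
σ = (1, 4, 3, 2): 13 + 12 + 22 + 16 = 63
σ = (2, 1, 3, 4): (-5) + 30 + 22 + 8 = 55
σ = (2, 1, 4, 3): (-5) + 30 + 2 + 14 = 41
σ = (2, 3, 1, 4): (-5) + 22 + 27 + 8 = 52
σ = (2, 3, 4, 1): (-5) + 22 + 2 + (-7) = 12
σ = (2, 4, 1, 3): (-5) + 12 + 27 + 14 = 48
σ = (2, 4, 3, 1): (-5) + 12 + 22 + (-7) = 22
σ = (3, 1, 2, 4): (-6) + 30 + 11 + 8 = 43
σ = (3, 1, 4, 2): (-6) + 30 + 2 + 16 = 42
σ = (3, 2, 1, 4): (-6) + 15 + 27 + 8 = 44
σ = (3, 2, 4, 1): (-6) + 15 + 2 + (-7) = 4
σ = (3, 4, 1, 2): (-6) + 12 + 27 + 16 = 49
σ = (3, 4, 2, 1): (-6) + 12 + 11 + (-7) = 10
σ = (4, 1, 2, 3): (-3) + 30 + 11 + 14 = 52
σ = (4, 1, 3, 2): (-3) + 30 + 22 + 16 = 65
σ = (4, 2, 1, 3): (-3) + 15 + 27 + 14 = 53
σ = (4, 2, 3, 1): (-3) + 15 + 22 + (-7) = 27
σ = (4, 3, 1, 2): (-3) + 22 + 27 + 16 = 62
σ = (4, 3, 2, 1): (-3) + 22 + 11 + (-7) = 23
Optimal value attained by: σ = (4, 1, 3, 2).
Answer: det⊕(C) = 65; verdict: NONSINGULAR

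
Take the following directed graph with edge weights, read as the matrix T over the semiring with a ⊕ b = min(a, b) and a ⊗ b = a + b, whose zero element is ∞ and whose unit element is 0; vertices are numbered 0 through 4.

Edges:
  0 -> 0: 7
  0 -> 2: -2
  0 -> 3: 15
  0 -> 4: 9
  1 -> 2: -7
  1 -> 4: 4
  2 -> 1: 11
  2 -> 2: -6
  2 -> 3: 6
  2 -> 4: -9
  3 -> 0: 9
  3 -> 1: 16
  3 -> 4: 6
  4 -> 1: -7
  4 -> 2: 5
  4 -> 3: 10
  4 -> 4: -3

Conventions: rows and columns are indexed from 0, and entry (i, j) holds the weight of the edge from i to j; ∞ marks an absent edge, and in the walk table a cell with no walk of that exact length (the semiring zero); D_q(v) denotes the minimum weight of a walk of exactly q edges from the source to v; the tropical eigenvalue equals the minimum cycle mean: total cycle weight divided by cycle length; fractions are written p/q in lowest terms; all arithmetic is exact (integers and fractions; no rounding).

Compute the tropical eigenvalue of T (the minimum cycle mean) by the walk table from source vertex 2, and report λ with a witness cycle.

q=0: [∞, ∞, 0, ∞, ∞]
q=1: [∞, 11, -6, 6, -9]
q=2: [15, -16, -12, 0, -15]
q=3: [9, -22, -23, -6, -21]
q=4: [3, -28, -29, -17, -32]
q=5: [-8, -39, -35, -23, -38]
Optimal cycle mean attained by: cycle 1->2->4->1, total (-7) + (-9) + (-7), length 3.
Answer: λ = -23/3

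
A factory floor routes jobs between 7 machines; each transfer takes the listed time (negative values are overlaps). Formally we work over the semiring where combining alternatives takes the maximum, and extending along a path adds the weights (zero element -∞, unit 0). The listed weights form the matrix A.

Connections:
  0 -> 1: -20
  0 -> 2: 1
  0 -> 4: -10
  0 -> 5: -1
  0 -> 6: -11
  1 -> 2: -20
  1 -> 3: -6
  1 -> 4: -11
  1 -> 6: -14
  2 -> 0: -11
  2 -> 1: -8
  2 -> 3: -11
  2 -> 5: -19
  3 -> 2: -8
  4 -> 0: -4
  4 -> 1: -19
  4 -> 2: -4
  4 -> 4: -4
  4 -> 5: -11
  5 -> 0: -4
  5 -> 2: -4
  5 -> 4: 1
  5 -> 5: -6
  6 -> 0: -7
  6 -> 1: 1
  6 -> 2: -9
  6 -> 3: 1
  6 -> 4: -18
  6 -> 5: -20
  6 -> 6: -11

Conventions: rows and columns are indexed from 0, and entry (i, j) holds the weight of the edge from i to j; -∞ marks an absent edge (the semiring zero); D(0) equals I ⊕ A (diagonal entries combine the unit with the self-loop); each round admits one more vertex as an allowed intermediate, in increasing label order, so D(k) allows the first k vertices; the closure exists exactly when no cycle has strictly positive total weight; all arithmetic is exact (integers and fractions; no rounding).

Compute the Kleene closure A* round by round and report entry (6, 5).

D(0):
  [0, -20, 1, -∞, -10, -1, -11]
  [-∞, 0, -20, -6, -11, -∞, -14]
  [-11, -8, 0, -11, -∞, -19, -∞]
  [-∞, -∞, -8, 0, -∞, -∞, -∞]
  [-4, -19, -4, -∞, 0, -11, -∞]
  [-4, -∞, -4, -∞, 1, 0, -∞]
  [-7, 1, -9, 1, -18, -20, 0]
D(1):
  [0, -20, 1, -∞, -10, -1, -11]
  [-∞, 0, -20, -6, -11, -∞, -14]
  [-11, -8, 0, -11, -21, -12, -22]
  [-∞, -∞, -8, 0, -∞, -∞, -∞]
  [-4, -19, -3, -∞, 0, -5, -15]
  [-4, -24, -3, -∞, 1, 0, -15]
  [-7, 1, -6, 1, -17, -8, 0]
D(2):
  [0, -20, 1, -26, -10, -1, -11]
  [-∞, 0, -20, -6, -11, -∞, -14]
  [-11, -8, 0, -11, -19, -12, -22]
  [-∞, -∞, -8, 0, -∞, -∞, -∞]
  [-4, -19, -3, -25, 0, -5, -15]
  [-4, -24, -3, -30, 1, 0, -15]
  [-7, 1, -6, 1, -10, -8, 0]
D(3):
  [0, -7, 1, -10, -10, -1, -11]
  [-31, 0, -20, -6, -11, -32, -14]
  [-11, -8, 0, -11, -19, -12, -22]
  [-19, -16, -8, 0, -27, -20, -30]
  [-4, -11, -3, -14, 0, -5, -15]
  [-4, -11, -3, -14, 1, 0, -15]
  [-7, 1, -6, 1, -10, -8, 0]
D(4):
  [0, -7, 1, -10, -10, -1, -11]
  [-25, 0, -14, -6, -11, -26, -14]
  [-11, -8, 0, -11, -19, -12, -22]
  [-19, -16, -8, 0, -27, -20, -30]
  [-4, -11, -3, -14, 0, -5, -15]
  [-4, -11, -3, -14, 1, 0, -15]
  [-7, 1, -6, 1, -10, -8, 0]
D(5):
  [0, -7, 1, -10, -10, -1, -11]
  [-15, 0, -14, -6, -11, -16, -14]
  [-11, -8, 0, -11, -19, -12, -22]
  [-19, -16, -8, 0, -27, -20, -30]
  [-4, -11, -3, -14, 0, -5, -15]
  [-3, -10, -2, -13, 1, 0, -14]
  [-7, 1, -6, 1, -10, -8, 0]
D(6):
  [0, -7, 1, -10, 0, -1, -11]
  [-15, 0, -14, -6, -11, -16, -14]
  [-11, -8, 0, -11, -11, -12, -22]
  [-19, -16, -8, 0, -19, -20, -30]
  [-4, -11, -3, -14, 0, -5, -15]
  [-3, -10, -2, -13, 1, 0, -14]
  [-7, 1, -6, 1, -7, -8, 0]
D(7):
  [0, -7, 1, -10, 0, -1, -11]
  [-15, 0, -14, -6, -11, -16, -14]
  [-11, -8, 0, -11, -11, -12, -22]
  [-19, -16, -8, 0, -19, -20, -30]
  [-4, -11, -3, -14, 0, -5, -15]
  [-3, -10, -2, -13, 1, 0, -14]
  [-7, 1, -6, 1, -7, -8, 0]
Answer: A*[6][5] = -8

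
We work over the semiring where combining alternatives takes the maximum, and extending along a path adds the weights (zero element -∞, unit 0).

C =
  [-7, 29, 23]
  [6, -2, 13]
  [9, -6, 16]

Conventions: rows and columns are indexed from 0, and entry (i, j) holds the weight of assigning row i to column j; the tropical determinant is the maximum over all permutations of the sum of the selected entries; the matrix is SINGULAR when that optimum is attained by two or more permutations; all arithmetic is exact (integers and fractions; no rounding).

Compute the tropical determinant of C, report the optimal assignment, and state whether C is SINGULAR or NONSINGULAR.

σ = (0, 1, 2): (-7) + (-2) + 16 = 7
σ = (0, 2, 1): (-7) + 13 + (-6) = 0
σ = (1, 0, 2): 29 + 6 + 16 = 51
σ = (1, 2, 0): 29 + 13 + 9 = 51
σ = (2, 0, 1): 23 + 6 + (-6) = 23
σ = (2, 1, 0): 23 + (-2) + 9 = 30
Optimal value attained by: σ = (1, 0, 2).
Answer: det⊕(C) = 51; verdict: SINGULAR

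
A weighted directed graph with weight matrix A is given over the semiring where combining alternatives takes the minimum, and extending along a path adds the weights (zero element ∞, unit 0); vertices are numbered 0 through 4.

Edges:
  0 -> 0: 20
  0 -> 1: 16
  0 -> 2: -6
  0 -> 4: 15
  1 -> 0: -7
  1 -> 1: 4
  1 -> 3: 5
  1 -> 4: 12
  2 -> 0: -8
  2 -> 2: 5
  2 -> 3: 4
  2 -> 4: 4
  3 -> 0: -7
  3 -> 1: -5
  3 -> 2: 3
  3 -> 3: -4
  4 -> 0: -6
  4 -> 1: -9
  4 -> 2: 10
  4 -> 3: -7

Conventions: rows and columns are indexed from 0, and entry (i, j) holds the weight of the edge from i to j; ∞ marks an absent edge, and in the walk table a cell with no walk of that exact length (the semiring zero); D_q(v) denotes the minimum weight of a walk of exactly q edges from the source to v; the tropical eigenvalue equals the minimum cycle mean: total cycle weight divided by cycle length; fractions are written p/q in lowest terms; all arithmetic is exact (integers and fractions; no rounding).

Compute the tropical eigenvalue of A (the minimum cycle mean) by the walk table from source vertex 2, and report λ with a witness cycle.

q=0: [∞, ∞, 0, ∞, ∞]
q=1: [-8, ∞, 5, 4, 4]
q=2: [-3, -5, -14, -3, 7]
q=3: [-22, -8, -9, -10, -10]
q=4: [-17, -19, -28, -17, -7]
q=5: [-36, -22, -23, -24, -24]
Optimal cycle mean attained by: cycle 0->2->0, total (-6) + (-8), length 2.
Answer: λ = -7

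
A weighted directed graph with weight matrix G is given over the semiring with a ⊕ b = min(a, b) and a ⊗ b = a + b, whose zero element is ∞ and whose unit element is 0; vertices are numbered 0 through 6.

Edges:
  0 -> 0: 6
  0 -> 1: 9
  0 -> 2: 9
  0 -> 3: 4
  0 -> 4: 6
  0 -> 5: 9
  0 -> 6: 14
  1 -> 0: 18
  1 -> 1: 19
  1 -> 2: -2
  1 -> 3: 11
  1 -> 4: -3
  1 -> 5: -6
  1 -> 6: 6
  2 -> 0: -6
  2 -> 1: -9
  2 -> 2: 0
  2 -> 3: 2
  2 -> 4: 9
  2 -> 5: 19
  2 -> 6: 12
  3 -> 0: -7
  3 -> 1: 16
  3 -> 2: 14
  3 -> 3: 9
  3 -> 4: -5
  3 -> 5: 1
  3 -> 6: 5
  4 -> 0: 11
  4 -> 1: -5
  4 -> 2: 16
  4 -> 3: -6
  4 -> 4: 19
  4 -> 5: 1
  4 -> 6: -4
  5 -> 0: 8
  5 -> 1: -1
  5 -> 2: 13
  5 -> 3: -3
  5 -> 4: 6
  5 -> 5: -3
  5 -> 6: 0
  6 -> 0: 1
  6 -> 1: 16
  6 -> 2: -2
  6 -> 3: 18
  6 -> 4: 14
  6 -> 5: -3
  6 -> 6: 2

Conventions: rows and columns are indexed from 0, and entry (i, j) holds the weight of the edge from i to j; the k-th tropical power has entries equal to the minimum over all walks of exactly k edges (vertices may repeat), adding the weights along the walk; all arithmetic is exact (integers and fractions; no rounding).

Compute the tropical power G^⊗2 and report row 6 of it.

G^⊗2:
  [-3, 0, 7, 0, -1, 3, 2]
  [-8, -11, -2, -9, 0, -9, -7]
  [-6, -9, -11, -2, -12, -15, -3]
  [-1, -10, 2, -11, -1, -4, -9]
  [-13, 0, -7, -2, -11, -11, -2]
  [-10, -4, -3, -6, -8, -7, -3]
  [-8, -11, -2, -6, 3, -6, -3]
Answer: row 6 of G^⊗2 = [-8, -11, -2, -6, 3, -6, -3]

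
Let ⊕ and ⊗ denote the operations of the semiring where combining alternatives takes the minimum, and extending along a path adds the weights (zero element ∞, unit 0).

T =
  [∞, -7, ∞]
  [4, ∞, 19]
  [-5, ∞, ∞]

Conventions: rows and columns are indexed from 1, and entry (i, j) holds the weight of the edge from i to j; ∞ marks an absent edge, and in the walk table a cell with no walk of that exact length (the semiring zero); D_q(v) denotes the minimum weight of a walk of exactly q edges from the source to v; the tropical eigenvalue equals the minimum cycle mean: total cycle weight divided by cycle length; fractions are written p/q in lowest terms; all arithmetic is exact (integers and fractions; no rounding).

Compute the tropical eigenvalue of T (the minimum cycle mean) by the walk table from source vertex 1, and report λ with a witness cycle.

q=0: [0, ∞, ∞]
q=1: [∞, -7, ∞]
q=2: [-3, ∞, 12]
q=3: [7, -10, ∞]
Optimal cycle mean attained by: cycle 1->2->1, total (-7) + 4, length 2.
Answer: λ = -3/2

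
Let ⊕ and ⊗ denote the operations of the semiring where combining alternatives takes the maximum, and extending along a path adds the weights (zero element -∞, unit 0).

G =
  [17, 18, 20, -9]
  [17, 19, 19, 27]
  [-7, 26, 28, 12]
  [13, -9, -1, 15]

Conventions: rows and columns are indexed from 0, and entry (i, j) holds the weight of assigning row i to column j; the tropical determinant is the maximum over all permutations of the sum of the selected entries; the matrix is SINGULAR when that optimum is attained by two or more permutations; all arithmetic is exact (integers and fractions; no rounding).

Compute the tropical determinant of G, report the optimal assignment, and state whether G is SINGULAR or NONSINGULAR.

σ = (0, 1, 2, 3): 17 + 19 + 28 + 15 = 79
σ = (0, 1, 3, 2): 17 + 19 + 12 + (-1) = 47
σ = (0, 2, 1, 3): 17 + 19 + 26 + 15 = 77
σ = (0, 2, 3, 1): 17 + 19 + 12 + (-9) = 39
σ = (0, 3, 1, 2): 17 + 27 + 26 + (-1) = 69
σ = (0, 3, 2, 1): 17 + 27 + 28 + (-9) = 63
σ = (1, 0, 2, 3): 18 + 17 + 28 + 15 = 78
σ = (1, 0, 3, 2): 18 + 17 + 12 + (-1) = 46
σ = (1, 2, 0, 3): 18 + 19 + (-7) + 15 = 45
σ = (1, 2, 3, 0): 18 + 19 + 12 + 13 = 62
σ = (1, 3, 0, 2): 18 + 27 + (-7) + (-1) = 37
σ = (1, 3, 2, 0): 18 + 27 + 28 + 13 = 86
σ = (2, 0, 1, 3): 20 + 17 + 26 + 15 = 78
σ = (2, 0, 3, 1): 20 + 17 + 12 + (-9) = 40
σ = (2, 1, 0, 3): 20 + 19 + (-7) + 15 = 47
σ = (2, 1, 3, 0): 20 + 19 + 12 + 13 = 64
σ = (2, 3, 0, 1): 20 + 27 + (-7) + (-9) = 31
σ = (2, 3, 1, 0): 20 + 27 + 26 + 13 = 86
σ = (3, 0, 1, 2): (-9) + 17 + 26 + (-1) = 33
σ = (3, 0, 2, 1): (-9) + 17 + 28 + (-9) = 27
σ = (3, 1, 0, 2): (-9) + 19 + (-7) + (-1) = 2
σ = (3, 1, 2, 0): (-9) + 19 + 28 + 13 = 51
σ = (3, 2, 0, 1): (-9) + 19 + (-7) + (-9) = -6
σ = (3, 2, 1, 0): (-9) + 19 + 26 + 13 = 49
Optimal value attained by: σ = (1, 3, 2, 0).
Answer: det⊕(G) = 86; verdict: SINGULAR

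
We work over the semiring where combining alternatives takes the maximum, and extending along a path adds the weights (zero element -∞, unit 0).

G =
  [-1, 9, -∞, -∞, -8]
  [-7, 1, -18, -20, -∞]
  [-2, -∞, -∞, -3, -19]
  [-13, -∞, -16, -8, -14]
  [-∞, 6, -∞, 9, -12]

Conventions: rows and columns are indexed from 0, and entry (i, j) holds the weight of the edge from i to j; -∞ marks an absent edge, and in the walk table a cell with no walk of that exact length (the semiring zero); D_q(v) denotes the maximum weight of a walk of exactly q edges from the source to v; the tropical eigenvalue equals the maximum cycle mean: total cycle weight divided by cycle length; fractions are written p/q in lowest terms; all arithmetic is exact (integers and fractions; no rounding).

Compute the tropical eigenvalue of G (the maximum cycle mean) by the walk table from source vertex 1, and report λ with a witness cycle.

q=0: [-∞, 0, -∞, -∞, -∞]
q=1: [-7, 1, -18, -20, -∞]
q=2: [-6, 2, -17, -19, -15]
q=3: [-5, 3, -16, -6, -14]
q=4: [-4, 4, -15, -5, -13]
q=5: [-3, 5, -14, -4, -12]
Optimal cycle mean attained by: cycle 0->1->0, total 9 + (-7), length 2.
Answer: λ = 1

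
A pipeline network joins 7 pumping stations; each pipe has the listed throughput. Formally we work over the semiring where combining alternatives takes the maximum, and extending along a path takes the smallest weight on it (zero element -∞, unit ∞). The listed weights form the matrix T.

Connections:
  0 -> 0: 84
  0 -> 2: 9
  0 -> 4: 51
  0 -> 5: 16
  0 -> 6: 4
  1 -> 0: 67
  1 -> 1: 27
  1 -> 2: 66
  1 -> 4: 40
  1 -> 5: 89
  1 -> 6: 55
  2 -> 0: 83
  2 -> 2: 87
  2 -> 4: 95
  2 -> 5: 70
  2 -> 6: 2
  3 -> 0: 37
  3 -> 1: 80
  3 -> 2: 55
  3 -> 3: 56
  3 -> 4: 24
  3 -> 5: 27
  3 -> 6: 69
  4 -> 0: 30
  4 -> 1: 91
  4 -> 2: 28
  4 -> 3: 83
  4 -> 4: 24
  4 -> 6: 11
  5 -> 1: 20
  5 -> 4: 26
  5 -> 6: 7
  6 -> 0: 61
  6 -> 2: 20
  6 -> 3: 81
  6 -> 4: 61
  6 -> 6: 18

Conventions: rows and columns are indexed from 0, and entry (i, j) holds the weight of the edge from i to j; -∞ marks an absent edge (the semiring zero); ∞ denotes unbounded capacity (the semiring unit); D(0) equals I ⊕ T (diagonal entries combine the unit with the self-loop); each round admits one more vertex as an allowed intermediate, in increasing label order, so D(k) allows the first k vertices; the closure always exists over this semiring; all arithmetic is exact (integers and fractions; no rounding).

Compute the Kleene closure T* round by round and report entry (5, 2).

D(0):
  [∞, -∞, 9, -∞, 51, 16, 4]
  [67, ∞, 66, -∞, 40, 89, 55]
  [83, -∞, ∞, -∞, 95, 70, 2]
  [37, 80, 55, ∞, 24, 27, 69]
  [30, 91, 28, 83, ∞, -∞, 11]
  [-∞, 20, -∞, -∞, 26, ∞, 7]
  [61, -∞, 20, 81, 61, -∞, ∞]
D(1):
  [∞, -∞, 9, -∞, 51, 16, 4]
  [67, ∞, 66, -∞, 51, 89, 55]
  [83, -∞, ∞, -∞, 95, 70, 4]
  [37, 80, 55, ∞, 37, 27, 69]
  [30, 91, 28, 83, ∞, 16, 11]
  [-∞, 20, -∞, -∞, 26, ∞, 7]
  [61, -∞, 20, 81, 61, 16, ∞]
D(2):
  [∞, -∞, 9, -∞, 51, 16, 4]
  [67, ∞, 66, -∞, 51, 89, 55]
  [83, -∞, ∞, -∞, 95, 70, 4]
  [67, 80, 66, ∞, 51, 80, 69]
  [67, 91, 66, 83, ∞, 89, 55]
  [20, 20, 20, -∞, 26, ∞, 20]
  [61, -∞, 20, 81, 61, 16, ∞]
D(3):
  [∞, -∞, 9, -∞, 51, 16, 4]
  [67, ∞, 66, -∞, 66, 89, 55]
  [83, -∞, ∞, -∞, 95, 70, 4]
  [67, 80, 66, ∞, 66, 80, 69]
  [67, 91, 66, 83, ∞, 89, 55]
  [20, 20, 20, -∞, 26, ∞, 20]
  [61, -∞, 20, 81, 61, 20, ∞]
D(4):
  [∞, -∞, 9, -∞, 51, 16, 4]
  [67, ∞, 66, -∞, 66, 89, 55]
  [83, -∞, ∞, -∞, 95, 70, 4]
  [67, 80, 66, ∞, 66, 80, 69]
  [67, 91, 66, 83, ∞, 89, 69]
  [20, 20, 20, -∞, 26, ∞, 20]
  [67, 80, 66, 81, 66, 80, ∞]
D(5):
  [∞, 51, 51, 51, 51, 51, 51]
  [67, ∞, 66, 66, 66, 89, 66]
  [83, 91, ∞, 83, 95, 89, 69]
  [67, 80, 66, ∞, 66, 80, 69]
  [67, 91, 66, 83, ∞, 89, 69]
  [26, 26, 26, 26, 26, ∞, 26]
  [67, 80, 66, 81, 66, 80, ∞]
D(6):
  [∞, 51, 51, 51, 51, 51, 51]
  [67, ∞, 66, 66, 66, 89, 66]
  [83, 91, ∞, 83, 95, 89, 69]
  [67, 80, 66, ∞, 66, 80, 69]
  [67, 91, 66, 83, ∞, 89, 69]
  [26, 26, 26, 26, 26, ∞, 26]
  [67, 80, 66, 81, 66, 80, ∞]
D(7):
  [∞, 51, 51, 51, 51, 51, 51]
  [67, ∞, 66, 66, 66, 89, 66]
  [83, 91, ∞, 83, 95, 89, 69]
  [67, 80, 66, ∞, 66, 80, 69]
  [67, 91, 66, 83, ∞, 89, 69]
  [26, 26, 26, 26, 26, ∞, 26]
  [67, 80, 66, 81, 66, 80, ∞]
Answer: T*[5][2] = 26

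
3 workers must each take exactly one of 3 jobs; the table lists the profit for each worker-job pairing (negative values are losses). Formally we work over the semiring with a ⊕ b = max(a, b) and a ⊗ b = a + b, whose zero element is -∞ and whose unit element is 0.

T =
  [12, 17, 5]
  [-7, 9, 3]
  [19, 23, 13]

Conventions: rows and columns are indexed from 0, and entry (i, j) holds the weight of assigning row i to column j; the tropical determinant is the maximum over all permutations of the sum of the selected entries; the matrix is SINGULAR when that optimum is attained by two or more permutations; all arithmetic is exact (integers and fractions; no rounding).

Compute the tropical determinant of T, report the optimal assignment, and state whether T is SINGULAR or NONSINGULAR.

σ = (0, 1, 2): 12 + 9 + 13 = 34
σ = (0, 2, 1): 12 + 3 + 23 = 38
σ = (1, 0, 2): 17 + (-7) + 13 = 23
σ = (1, 2, 0): 17 + 3 + 19 = 39
σ = (2, 0, 1): 5 + (-7) + 23 = 21
σ = (2, 1, 0): 5 + 9 + 19 = 33
Optimal value attained by: σ = (1, 2, 0).
Answer: det⊕(T) = 39; verdict: NONSINGULAR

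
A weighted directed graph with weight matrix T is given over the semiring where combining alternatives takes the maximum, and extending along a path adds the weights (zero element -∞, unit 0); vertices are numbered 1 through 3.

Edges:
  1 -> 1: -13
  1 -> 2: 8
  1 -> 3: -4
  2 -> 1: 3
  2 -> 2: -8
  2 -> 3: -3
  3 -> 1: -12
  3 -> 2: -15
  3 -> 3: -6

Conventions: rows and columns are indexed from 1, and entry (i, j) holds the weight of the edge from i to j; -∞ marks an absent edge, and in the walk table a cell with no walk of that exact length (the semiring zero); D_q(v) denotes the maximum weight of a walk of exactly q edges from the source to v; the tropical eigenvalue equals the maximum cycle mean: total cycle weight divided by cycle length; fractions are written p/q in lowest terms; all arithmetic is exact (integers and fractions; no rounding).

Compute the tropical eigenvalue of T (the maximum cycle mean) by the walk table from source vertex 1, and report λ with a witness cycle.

q=0: [0, -∞, -∞]
q=1: [-13, 8, -4]
q=2: [11, 0, 5]
q=3: [3, 19, 7]
Optimal cycle mean attained by: cycle 1->2->1, total 8 + 3, length 2.
Answer: λ = 11/2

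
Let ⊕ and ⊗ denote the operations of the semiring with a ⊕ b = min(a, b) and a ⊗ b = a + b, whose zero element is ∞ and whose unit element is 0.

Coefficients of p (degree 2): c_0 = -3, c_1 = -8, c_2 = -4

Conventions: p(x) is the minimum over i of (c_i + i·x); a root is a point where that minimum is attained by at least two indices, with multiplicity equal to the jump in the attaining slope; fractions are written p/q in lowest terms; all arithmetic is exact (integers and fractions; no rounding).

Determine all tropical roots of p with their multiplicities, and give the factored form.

hull edge (i=0, c=-3) to (i=1, c=-8): slope -5, span 1
hull edge (i=1, c=-8) to (i=2, c=-4): slope 4, span 1
Factored form: p(x) = -4 ⊗ (x ⊕ (-4)) ⊗ (x ⊕ 5)
Answer: roots = -4 (mult 1), 5 (mult 1)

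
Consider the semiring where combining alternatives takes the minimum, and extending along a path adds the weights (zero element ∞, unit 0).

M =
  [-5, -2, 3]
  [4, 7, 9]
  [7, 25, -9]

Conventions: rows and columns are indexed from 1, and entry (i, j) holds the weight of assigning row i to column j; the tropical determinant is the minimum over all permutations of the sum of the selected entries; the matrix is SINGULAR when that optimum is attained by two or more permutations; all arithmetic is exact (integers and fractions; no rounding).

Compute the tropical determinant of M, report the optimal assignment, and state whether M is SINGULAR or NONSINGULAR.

σ = (1, 2, 3): (-5) + 7 + (-9) = -7
σ = (1, 3, 2): (-5) + 9 + 25 = 29
σ = (2, 1, 3): (-2) + 4 + (-9) = -7
σ = (2, 3, 1): (-2) + 9 + 7 = 14
σ = (3, 1, 2): 3 + 4 + 25 = 32
σ = (3, 2, 1): 3 + 7 + 7 = 17
Optimal value attained by: σ = (1, 2, 3).
Answer: det⊕(M) = -7; verdict: SINGULAR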